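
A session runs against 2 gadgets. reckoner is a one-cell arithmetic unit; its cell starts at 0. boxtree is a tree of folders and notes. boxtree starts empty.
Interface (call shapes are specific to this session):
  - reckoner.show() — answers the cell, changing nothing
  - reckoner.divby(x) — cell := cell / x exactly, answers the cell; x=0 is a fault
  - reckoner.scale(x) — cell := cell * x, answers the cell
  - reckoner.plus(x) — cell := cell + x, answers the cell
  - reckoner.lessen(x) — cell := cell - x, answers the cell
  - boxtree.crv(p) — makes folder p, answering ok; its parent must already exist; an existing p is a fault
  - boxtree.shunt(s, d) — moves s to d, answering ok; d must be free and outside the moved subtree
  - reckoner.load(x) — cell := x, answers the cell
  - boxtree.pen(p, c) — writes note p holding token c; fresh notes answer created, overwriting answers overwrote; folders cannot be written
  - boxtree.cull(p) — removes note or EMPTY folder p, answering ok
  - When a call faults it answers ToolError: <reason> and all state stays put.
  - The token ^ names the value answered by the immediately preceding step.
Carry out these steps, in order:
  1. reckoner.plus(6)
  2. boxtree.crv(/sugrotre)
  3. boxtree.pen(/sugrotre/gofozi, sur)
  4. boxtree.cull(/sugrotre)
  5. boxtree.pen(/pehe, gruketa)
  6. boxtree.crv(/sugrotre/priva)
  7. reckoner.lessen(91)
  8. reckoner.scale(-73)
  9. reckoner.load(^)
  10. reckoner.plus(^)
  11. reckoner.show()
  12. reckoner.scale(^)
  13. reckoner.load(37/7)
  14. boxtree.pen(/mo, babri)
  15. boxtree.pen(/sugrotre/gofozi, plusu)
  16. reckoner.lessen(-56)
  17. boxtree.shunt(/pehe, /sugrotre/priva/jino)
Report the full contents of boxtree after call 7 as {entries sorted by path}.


Answer: {pehe=gruketa, sugrotre/, sugrotre/gofozi=sur, sugrotre/priva/}

Derivation:
Do: plus[x=6]
See: 6
Do: crv[p=/sugrotre]
See: ok
Do: pen[p=/sugrotre/gofozi; c=sur]
See: created
Do: cull[p=/sugrotre]
See: ToolError: not empty
Do: pen[p=/pehe; c=gruketa]
See: created
Do: crv[p=/sugrotre/priva]
See: ok
Do: lessen[x=91]
See: -85
Do: scale[x=-73]
See: 6205
Do: load[x=^]
See: 6205
Do: plus[x=^]
See: 12410
Do: show[]
See: 12410
Do: scale[x=^]
See: 154008100
Do: load[x=37/7]
See: 37/7
Do: pen[p=/mo; c=babri]
See: created
Do: pen[p=/sugrotre/gofozi; c=plusu]
See: overwrote
Do: lessen[x=-56]
See: 429/7
Do: shunt[s=/pehe; d=/sugrotre/priva/jino]
See: ok


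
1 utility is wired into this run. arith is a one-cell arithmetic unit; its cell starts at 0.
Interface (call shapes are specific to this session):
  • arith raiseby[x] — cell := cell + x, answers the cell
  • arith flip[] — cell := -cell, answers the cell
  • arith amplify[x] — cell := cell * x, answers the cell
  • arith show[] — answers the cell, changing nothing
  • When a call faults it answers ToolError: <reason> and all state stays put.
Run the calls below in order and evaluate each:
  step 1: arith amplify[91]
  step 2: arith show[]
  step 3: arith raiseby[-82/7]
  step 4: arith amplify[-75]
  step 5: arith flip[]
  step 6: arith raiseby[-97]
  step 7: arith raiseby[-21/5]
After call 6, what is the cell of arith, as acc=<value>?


I invoke arith amplify on x=91, and get 0.
Calling arith show(), giving 0.
Calling arith raiseby on x=-82/7, and observe -82/7.
Now I run arith amplify on x=-75, and see 6150/7.
I use arith flip, and observe -6150/7.
Then arith raiseby on x=-97: -6829/7.
I call arith raiseby on x=-21/5, → -34292/35.

Answer: acc=-6829/7


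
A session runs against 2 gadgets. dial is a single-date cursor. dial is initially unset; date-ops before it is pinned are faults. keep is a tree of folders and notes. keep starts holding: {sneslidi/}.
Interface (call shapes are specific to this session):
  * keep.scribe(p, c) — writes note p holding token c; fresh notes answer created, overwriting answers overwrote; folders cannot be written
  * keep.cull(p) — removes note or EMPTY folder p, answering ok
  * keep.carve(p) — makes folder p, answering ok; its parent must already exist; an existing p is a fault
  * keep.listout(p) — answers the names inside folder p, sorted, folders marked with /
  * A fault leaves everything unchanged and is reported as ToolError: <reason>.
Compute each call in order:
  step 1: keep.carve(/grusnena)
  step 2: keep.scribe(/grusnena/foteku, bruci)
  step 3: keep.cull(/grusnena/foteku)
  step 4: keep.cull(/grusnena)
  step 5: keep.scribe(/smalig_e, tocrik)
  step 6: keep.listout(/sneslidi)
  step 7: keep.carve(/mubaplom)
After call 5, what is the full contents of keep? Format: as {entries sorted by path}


-> keep.carve(p='/grusnena')
<- ok
-> keep.scribe(p='/grusnena/foteku', c='bruci')
<- created
-> keep.cull(p='/grusnena/foteku')
<- ok
-> keep.cull(p='/grusnena')
<- ok
-> keep.scribe(p='/smalig_e', c='tocrik')
<- created
-> keep.listout(p='/sneslidi')
<- []
-> keep.carve(p='/mubaplom')
<- ok

Answer: {smalig_e=tocrik, sneslidi/}


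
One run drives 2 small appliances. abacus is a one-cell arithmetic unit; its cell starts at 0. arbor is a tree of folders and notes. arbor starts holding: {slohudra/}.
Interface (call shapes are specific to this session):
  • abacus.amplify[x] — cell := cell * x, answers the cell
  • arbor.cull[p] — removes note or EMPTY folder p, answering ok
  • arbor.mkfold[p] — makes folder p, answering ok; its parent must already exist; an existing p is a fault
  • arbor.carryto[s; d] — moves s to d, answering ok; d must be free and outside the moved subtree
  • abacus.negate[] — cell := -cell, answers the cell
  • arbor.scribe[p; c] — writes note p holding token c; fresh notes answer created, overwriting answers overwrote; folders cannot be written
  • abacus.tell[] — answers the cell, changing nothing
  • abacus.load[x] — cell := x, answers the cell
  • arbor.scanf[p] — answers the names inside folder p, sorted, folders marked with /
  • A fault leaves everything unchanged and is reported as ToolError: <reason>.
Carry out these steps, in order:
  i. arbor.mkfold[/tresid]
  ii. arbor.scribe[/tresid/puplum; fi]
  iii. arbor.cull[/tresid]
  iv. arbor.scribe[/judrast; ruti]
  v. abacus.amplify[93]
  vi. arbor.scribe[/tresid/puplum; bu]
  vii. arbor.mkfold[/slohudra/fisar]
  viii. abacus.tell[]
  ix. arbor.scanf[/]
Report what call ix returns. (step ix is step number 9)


Answer: [judrast, slohudra/, tresid/]

Derivation:
I invoke arbor.mkfold passing p→/tresid, and see ok.
Calling arbor.scribe passing p→/tresid/puplum, c→fi, — result: created.
Now I run arbor.cull passing p→/tresid, → ToolError: not empty.
I invoke arbor.scribe passing p→/judrast, c→ruti, → created.
I use abacus.amplify passing x→93, and see 0.
I run arbor.scribe passing p→/tresid/puplum, c→bu, giving overwrote.
I run arbor.mkfold passing p→/slohudra/fisar, giving ok.
I invoke abacus.tell(), giving 0.
Now I run arbor.scanf passing p→/, — result: [judrast, slohudra/, tresid/].


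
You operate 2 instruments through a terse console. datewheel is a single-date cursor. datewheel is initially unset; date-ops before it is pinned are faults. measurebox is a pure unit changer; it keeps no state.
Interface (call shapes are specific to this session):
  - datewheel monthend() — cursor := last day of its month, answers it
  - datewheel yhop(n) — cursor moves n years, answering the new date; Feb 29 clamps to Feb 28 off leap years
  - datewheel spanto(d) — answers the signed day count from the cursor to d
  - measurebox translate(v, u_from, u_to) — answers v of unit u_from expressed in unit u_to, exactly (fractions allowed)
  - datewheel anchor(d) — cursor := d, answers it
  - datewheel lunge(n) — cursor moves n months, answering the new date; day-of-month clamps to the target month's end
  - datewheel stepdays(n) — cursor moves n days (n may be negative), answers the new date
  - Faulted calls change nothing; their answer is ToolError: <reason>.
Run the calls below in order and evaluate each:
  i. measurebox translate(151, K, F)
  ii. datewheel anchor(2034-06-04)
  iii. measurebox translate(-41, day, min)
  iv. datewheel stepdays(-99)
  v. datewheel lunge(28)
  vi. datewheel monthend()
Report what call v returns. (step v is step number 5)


Using measurebox translate(v=151, u_from=K, u_to=F): -18787/100.
I try datewheel anchor(d=2034-06-04), which returns 2034-06-04.
I try measurebox translate(v=-41, u_from=day, u_to=min): -59040.
Next I call datewheel stepdays(n=-99), — result: 2034-02-25.
Using datewheel lunge(n=28), → 2036-06-25.
I use datewheel monthend: 2036-06-30.

Answer: 2036-06-25


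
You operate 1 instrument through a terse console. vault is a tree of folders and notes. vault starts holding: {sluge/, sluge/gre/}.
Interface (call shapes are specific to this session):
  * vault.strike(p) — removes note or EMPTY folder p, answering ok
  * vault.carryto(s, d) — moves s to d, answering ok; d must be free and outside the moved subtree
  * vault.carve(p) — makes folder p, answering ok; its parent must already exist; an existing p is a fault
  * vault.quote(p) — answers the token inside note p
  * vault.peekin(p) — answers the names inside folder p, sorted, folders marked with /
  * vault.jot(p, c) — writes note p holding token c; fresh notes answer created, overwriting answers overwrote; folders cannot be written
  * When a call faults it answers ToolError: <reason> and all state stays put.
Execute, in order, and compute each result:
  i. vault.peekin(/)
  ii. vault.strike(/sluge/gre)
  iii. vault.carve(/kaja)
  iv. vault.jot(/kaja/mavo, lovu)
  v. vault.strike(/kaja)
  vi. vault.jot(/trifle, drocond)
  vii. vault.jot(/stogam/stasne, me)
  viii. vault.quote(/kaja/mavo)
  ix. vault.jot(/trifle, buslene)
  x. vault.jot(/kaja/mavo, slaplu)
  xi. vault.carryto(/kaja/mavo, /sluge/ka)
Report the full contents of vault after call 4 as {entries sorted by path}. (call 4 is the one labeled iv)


Answer: {kaja/, kaja/mavo=lovu, sluge/}

Derivation:
I run peekin passing p: /, and see [sluge/].
Using strike passing p: /sluge/gre, yielding ok.
Using carve passing p: /kaja, — result: ok.
Invoking jot passing p: /kaja/mavo, c: lovu, yielding created.
Calling strike passing p: /kaja, and see ToolError: not empty.
Calling jot passing p: /trifle, c: drocond: created.
Calling jot passing p: /stogam/stasne, c: me, → ToolError: no parent.
I try quote passing p: /kaja/mavo, giving lovu.
I run jot passing p: /trifle, c: buslene, which returns overwrote.
Next I call jot passing p: /kaja/mavo, c: slaplu, yielding overwrote.
I invoke carryto passing s: /kaja/mavo, d: /sluge/ka, and get ok.


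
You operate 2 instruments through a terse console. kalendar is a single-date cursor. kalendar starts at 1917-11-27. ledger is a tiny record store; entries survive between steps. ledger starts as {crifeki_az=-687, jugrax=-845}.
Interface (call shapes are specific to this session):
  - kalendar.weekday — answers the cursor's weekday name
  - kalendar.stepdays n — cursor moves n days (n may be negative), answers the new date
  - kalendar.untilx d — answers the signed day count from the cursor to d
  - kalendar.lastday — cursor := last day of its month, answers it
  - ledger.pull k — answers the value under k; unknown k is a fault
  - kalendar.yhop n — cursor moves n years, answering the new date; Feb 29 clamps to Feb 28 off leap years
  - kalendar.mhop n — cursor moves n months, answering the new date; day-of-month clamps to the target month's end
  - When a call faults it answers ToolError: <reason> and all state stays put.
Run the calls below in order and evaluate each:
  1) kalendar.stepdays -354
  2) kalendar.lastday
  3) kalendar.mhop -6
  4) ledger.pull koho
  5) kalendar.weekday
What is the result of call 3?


I use kalendar.stepdays(n='-354'), — result: 1916-12-08.
I call kalendar.lastday, yielding 1916-12-31.
I invoke kalendar.mhop(n='-6'), and get 1916-06-30.
I try ledger.pull(k='koho'), giving ToolError: no such key koho.
I try kalendar.weekday, and observe Friday.

Answer: 1916-06-30


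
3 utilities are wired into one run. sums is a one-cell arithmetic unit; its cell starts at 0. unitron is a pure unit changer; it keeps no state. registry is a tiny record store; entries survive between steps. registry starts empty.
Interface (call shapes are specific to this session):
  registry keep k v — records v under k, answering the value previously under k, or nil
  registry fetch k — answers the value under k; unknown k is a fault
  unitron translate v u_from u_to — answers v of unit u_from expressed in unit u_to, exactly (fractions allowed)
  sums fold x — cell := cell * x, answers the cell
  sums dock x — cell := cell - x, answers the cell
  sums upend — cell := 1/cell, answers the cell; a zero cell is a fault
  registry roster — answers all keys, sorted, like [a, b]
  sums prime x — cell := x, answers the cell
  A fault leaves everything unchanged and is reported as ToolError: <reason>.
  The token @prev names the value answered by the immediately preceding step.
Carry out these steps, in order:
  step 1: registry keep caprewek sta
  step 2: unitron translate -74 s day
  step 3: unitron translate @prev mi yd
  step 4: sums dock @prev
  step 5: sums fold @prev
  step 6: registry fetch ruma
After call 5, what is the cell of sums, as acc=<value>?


CALL registry keep[k=caprewek; v=sta]
RET  nil
CALL unitron translate[v=-74; u_from=s; u_to=day]
RET  -37/43200
CALL unitron translate[v=@prev; u_from=mi; u_to=yd]
RET  -407/270
CALL sums dock[x=@prev]
RET  407/270
CALL sums fold[x=@prev]
RET  165649/72900
CALL registry fetch[k=ruma]
RET  ToolError: no such key ruma

Answer: acc=165649/72900


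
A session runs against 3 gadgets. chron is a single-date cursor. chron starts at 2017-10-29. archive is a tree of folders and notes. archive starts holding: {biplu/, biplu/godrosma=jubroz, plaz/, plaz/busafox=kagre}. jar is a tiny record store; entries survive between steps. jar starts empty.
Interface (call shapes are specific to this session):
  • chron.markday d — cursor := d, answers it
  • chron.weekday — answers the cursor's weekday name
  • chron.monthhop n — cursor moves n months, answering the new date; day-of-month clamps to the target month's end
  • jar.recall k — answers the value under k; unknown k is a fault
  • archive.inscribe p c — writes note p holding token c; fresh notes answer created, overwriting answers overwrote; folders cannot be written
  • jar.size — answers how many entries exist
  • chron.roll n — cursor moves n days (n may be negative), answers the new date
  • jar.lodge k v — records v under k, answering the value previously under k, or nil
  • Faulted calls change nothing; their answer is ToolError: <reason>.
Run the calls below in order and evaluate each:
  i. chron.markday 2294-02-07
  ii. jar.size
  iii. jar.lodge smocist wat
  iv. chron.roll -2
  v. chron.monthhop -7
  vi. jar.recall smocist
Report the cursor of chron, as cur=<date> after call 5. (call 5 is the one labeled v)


Answer: cur=2293-07-05

Derivation:
==> chron.markday(2294-02-07)
<== 2294-02-07
==> jar.size()
<== 0
==> jar.lodge(smocist, wat)
<== nil
==> chron.roll(-2)
<== 2294-02-05
==> chron.monthhop(-7)
<== 2293-07-05
==> jar.recall(smocist)
<== wat


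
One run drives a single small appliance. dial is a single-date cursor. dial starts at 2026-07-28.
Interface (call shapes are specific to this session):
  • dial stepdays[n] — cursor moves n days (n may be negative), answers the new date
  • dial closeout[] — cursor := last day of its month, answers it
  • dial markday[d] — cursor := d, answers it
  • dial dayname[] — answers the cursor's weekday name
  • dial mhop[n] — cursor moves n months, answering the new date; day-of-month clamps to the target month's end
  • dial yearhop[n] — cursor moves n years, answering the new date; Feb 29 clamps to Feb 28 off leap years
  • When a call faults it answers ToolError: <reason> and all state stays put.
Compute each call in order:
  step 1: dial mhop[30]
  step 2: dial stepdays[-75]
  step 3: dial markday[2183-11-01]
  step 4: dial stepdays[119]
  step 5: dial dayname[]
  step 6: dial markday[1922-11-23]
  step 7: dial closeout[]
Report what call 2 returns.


> dial mhop n=30
:: 2029-01-28
> dial stepdays n=-75
:: 2028-11-14
> dial markday d=2183-11-01
:: 2183-11-01
> dial stepdays n=119
:: 2184-02-28
> dial dayname
:: Saturday
> dial markday d=1922-11-23
:: 1922-11-23
> dial closeout
:: 1922-11-30

Answer: 2028-11-14


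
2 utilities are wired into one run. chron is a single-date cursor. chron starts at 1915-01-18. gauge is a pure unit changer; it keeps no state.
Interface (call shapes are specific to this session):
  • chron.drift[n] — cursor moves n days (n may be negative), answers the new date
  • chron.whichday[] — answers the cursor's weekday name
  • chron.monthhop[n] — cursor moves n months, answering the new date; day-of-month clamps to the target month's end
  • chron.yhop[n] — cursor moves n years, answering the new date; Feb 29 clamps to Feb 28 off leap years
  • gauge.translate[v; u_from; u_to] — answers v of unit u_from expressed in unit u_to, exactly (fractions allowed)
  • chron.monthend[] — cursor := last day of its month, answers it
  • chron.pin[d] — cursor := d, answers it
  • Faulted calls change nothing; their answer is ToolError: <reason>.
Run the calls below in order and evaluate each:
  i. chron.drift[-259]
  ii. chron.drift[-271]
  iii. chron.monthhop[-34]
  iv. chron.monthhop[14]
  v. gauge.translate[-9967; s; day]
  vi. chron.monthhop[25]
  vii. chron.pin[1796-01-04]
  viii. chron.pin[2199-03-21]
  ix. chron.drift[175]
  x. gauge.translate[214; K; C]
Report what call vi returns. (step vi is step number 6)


;; 1. drift(n='-259') ~> 1914-05-04
;; 2. drift(n='-271') ~> 1913-08-06
;; 3. monthhop(n='-34') ~> 1910-10-06
;; 4. monthhop(n='14') ~> 1911-12-06
;; 5. translate(v='-9967', u_from='s', u_to='day') ~> -9967/86400
;; 6. monthhop(n='25') ~> 1914-01-06
;; 7. pin(d='1796-01-04') ~> 1796-01-04
;; 8. pin(d='2199-03-21') ~> 2199-03-21
;; 9. drift(n='175') ~> 2199-09-12
;; 10. translate(v='214', u_from='K', u_to='C') ~> -1183/20

Answer: 1914-01-06


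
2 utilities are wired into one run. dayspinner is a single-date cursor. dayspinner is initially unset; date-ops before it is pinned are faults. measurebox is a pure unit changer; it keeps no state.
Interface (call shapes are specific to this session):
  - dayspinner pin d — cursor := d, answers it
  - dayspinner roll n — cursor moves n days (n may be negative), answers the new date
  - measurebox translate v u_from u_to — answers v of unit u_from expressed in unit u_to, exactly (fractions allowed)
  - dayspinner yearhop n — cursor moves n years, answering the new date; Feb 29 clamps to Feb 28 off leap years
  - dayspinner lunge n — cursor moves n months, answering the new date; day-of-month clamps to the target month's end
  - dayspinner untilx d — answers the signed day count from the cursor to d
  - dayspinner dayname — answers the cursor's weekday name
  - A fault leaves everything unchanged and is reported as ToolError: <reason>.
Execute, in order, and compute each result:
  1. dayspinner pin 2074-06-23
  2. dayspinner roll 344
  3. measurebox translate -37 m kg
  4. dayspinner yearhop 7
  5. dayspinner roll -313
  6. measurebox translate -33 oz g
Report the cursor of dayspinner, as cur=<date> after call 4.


Answer: cur=2082-06-02

Derivation:
# 1. dayspinner pin(2074-06-23) == 2074-06-23
# 2. dayspinner roll(344) == 2075-06-02
# 3. measurebox translate(-37, m, kg) == ToolError: incompatible units
# 4. dayspinner yearhop(7) == 2082-06-02
# 5. dayspinner roll(-313) == 2081-07-24
# 6. measurebox translate(-33, oz, g) == -1496854821/1600000


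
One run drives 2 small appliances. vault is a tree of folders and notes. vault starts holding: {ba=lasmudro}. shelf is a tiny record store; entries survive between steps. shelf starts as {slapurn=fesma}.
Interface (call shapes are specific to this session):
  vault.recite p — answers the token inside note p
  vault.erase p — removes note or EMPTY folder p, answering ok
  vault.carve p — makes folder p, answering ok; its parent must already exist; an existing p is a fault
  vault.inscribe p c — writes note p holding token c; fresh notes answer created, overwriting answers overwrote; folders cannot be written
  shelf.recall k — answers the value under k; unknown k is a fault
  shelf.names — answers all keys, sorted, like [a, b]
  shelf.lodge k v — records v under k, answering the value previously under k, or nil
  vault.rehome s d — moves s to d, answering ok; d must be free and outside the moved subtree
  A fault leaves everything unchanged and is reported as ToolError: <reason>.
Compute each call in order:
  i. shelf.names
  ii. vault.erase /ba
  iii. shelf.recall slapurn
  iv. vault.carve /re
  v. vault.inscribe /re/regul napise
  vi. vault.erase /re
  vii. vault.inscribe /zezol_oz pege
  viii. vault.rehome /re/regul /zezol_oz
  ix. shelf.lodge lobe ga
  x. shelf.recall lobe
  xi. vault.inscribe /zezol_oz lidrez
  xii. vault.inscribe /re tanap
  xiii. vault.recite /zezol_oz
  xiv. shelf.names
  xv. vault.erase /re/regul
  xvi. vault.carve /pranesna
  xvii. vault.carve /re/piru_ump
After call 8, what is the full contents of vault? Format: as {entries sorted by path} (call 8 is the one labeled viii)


→ shelf.names()
← [slapurn]
→ vault.erase(p=/ba)
← ok
→ shelf.recall(k=slapurn)
← fesma
→ vault.carve(p=/re)
← ok
→ vault.inscribe(p=/re/regul, c=napise)
← created
→ vault.erase(p=/re)
← ToolError: not empty
→ vault.inscribe(p=/zezol_oz, c=pege)
← created
→ vault.rehome(s=/re/regul, d=/zezol_oz)
← ToolError: exists
→ shelf.lodge(k=lobe, v=ga)
← nil
→ shelf.recall(k=lobe)
← ga
→ vault.inscribe(p=/zezol_oz, c=lidrez)
← overwrote
→ vault.inscribe(p=/re, c=tanap)
← ToolError: is a directory
→ vault.recite(p=/zezol_oz)
← lidrez
→ shelf.names()
← [lobe, slapurn]
→ vault.erase(p=/re/regul)
← ok
→ vault.carve(p=/pranesna)
← ok
→ vault.carve(p=/re/piru_ump)
← ok

Answer: {re/, re/regul=napise, zezol_oz=pege}


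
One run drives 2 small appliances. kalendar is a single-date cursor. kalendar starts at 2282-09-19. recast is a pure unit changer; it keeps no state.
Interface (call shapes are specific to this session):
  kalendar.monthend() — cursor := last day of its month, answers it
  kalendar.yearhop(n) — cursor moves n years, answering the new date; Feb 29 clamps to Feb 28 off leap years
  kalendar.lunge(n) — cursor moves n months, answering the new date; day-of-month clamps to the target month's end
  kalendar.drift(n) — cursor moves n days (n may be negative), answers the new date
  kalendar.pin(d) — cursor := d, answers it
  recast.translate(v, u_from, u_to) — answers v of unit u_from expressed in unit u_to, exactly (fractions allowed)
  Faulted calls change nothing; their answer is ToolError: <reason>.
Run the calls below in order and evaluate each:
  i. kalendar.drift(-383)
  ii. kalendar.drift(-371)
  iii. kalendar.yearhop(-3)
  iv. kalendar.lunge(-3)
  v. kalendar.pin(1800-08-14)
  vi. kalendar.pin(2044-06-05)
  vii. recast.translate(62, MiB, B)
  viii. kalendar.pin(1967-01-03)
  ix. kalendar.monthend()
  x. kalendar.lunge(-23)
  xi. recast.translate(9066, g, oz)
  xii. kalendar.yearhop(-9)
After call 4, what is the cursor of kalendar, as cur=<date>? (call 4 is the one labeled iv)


Answer: cur=2277-05-26

Derivation:
% kalendar.drift n→-383
[out] 2281-09-01
% kalendar.drift n→-371
[out] 2280-08-26
% kalendar.yearhop n→-3
[out] 2277-08-26
% kalendar.lunge n→-3
[out] 2277-05-26
% kalendar.pin d→1800-08-14
[out] 1800-08-14
% kalendar.pin d→2044-06-05
[out] 2044-06-05
% recast.translate v→62 u_from→MiB u_to→B
[out] 65011712
% kalendar.pin d→1967-01-03
[out] 1967-01-03
% kalendar.monthend
[out] 1967-01-31
% kalendar.lunge n→-23
[out] 1965-02-28
% recast.translate v→9066 u_from→g u_to→oz
[out] 14505600000/45359237
% kalendar.yearhop n→-9
[out] 1956-02-28


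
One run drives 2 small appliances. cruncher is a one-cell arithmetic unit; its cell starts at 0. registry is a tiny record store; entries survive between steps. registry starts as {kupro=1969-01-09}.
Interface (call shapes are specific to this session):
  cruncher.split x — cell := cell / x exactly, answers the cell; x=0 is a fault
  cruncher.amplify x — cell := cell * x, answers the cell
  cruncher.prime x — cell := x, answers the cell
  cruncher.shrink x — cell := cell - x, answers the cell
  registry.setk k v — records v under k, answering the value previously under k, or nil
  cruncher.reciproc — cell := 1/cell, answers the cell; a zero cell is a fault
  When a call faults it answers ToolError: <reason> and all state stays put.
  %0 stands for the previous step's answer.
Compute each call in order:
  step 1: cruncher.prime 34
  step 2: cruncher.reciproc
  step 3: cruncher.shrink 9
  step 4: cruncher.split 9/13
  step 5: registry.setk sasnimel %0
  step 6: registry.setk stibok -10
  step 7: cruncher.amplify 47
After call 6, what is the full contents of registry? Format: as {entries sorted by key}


Answer: {kupro=1969-01-09, sasnimel=-3965/306, stibok=-10}

Derivation:
% 1. cruncher.prime(34) == 34
% 2. cruncher.reciproc() == 1/34
% 3. cruncher.shrink(9) == -305/34
% 4. cruncher.split(9/13) == -3965/306
% 5. registry.setk(sasnimel, %0) == nil
% 6. registry.setk(stibok, -10) == nil
% 7. cruncher.amplify(47) == -186355/306


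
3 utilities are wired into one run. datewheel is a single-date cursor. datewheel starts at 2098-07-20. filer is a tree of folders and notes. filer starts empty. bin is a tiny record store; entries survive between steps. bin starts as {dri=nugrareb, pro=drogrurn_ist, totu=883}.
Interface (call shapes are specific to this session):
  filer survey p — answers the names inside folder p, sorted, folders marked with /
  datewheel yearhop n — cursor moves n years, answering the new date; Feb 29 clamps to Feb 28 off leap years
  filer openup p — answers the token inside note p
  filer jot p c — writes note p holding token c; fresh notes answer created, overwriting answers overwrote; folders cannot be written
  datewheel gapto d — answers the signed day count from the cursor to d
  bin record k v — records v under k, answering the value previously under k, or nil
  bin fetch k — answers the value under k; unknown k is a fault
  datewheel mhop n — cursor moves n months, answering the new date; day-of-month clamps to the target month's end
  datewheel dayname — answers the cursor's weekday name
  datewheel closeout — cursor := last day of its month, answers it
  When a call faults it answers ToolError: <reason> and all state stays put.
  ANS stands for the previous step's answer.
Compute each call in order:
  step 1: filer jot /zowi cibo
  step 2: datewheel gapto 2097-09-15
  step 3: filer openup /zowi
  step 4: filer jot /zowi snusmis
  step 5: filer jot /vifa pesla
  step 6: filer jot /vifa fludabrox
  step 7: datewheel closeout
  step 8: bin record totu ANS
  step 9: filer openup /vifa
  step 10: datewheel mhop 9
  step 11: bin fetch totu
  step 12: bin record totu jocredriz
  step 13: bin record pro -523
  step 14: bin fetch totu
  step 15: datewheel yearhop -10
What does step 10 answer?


Then filer jot using /zowi, cibo, which returns created.
Calling datewheel gapto using 2097-09-15, → -308.
Now I run filer openup using /zowi, giving cibo.
I use filer jot using /zowi, snusmis, → overwrote.
I invoke filer jot using /vifa, pesla, giving created.
Invoking filer jot using /vifa, fludabrox, which returns overwrote.
Next I call datewheel closeout, which returns 2098-07-31.
I run bin record using totu, ANS, → 883.
I call filer openup using /vifa, and observe fludabrox.
Next I call datewheel mhop using 9, → 2099-04-30.
I run bin fetch using totu, and observe 2098-07-31.
I try bin record using totu, jocredriz, giving 2098-07-31.
I run bin record using pro, -523, → drogrurn_ist.
I invoke bin fetch using totu, which returns jocredriz.
Now I run datewheel yearhop using -10, — result: 2089-04-30.

Answer: 2099-04-30


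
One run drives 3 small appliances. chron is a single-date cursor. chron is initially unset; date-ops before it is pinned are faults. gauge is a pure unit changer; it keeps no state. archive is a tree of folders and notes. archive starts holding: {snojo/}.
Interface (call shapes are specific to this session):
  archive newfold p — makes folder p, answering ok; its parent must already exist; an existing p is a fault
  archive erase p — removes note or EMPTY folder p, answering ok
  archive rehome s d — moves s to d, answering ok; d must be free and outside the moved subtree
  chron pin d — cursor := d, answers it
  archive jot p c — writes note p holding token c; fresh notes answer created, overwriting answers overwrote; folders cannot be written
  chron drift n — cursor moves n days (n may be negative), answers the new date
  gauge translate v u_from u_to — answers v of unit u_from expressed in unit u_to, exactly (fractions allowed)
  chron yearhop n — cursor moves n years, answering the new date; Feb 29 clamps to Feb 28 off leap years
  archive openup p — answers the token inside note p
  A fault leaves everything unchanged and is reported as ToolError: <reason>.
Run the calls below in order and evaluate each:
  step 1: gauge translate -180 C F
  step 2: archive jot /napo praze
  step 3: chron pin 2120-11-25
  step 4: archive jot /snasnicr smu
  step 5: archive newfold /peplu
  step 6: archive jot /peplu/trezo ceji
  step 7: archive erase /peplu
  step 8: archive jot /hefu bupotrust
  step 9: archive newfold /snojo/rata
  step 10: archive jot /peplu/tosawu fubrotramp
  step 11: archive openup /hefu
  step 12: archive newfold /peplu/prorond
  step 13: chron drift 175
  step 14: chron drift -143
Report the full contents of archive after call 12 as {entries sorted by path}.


I run gauge translate on v=-180, u_from=C, u_to=F, → -292.
Calling archive jot on p=/napo, c=praze, and get created.
I try chron pin on d=2120-11-25, — result: 2120-11-25.
Using archive jot on p=/snasnicr, c=smu, which returns created.
I call archive newfold on p=/peplu, giving ok.
Using archive jot on p=/peplu/trezo, c=ceji, — result: created.
I invoke archive erase on p=/peplu, giving ToolError: not empty.
Invoking archive jot on p=/hefu, c=bupotrust, and observe created.
I run archive newfold on p=/snojo/rata, → ok.
I try archive jot on p=/peplu/tosawu, c=fubrotramp, and observe created.
Using archive openup on p=/hefu, and get bupotrust.
Invoking archive newfold on p=/peplu/prorond, yielding ok.
I use chron drift on n=175, yielding 2121-05-19.
Using chron drift on n=-143, — result: 2120-12-27.

Answer: {hefu=bupotrust, napo=praze, peplu/, peplu/prorond/, peplu/tosawu=fubrotramp, peplu/trezo=ceji, snasnicr=smu, snojo/, snojo/rata/}


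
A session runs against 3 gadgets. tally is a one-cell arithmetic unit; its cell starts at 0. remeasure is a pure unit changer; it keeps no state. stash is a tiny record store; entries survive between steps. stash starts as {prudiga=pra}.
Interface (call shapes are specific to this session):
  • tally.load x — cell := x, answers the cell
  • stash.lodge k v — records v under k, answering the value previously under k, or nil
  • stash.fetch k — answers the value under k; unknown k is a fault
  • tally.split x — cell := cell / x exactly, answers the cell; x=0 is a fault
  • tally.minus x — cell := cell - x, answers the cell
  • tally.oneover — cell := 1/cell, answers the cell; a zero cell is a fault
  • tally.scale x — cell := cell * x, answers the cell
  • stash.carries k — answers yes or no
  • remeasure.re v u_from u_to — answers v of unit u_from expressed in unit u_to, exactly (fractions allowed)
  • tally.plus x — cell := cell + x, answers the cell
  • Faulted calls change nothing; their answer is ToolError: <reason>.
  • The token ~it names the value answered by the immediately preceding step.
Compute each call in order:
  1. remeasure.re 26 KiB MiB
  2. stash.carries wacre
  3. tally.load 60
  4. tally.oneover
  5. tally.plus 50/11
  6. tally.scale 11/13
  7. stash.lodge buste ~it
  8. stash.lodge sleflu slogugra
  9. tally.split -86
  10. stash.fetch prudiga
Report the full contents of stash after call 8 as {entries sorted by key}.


Answer: {buste=3011/780, prudiga=pra, sleflu=slogugra}

Derivation:
==> re(v→26, u_from→KiB, u_to→MiB)
<== 13/512
==> carries(k→wacre)
<== no
==> load(x→60)
<== 60
==> oneover()
<== 1/60
==> plus(x→50/11)
<== 3011/660
==> scale(x→11/13)
<== 3011/780
==> lodge(k→buste, v→~it)
<== nil
==> lodge(k→sleflu, v→slogugra)
<== nil
==> split(x→-86)
<== -3011/67080
==> fetch(k→prudiga)
<== pra


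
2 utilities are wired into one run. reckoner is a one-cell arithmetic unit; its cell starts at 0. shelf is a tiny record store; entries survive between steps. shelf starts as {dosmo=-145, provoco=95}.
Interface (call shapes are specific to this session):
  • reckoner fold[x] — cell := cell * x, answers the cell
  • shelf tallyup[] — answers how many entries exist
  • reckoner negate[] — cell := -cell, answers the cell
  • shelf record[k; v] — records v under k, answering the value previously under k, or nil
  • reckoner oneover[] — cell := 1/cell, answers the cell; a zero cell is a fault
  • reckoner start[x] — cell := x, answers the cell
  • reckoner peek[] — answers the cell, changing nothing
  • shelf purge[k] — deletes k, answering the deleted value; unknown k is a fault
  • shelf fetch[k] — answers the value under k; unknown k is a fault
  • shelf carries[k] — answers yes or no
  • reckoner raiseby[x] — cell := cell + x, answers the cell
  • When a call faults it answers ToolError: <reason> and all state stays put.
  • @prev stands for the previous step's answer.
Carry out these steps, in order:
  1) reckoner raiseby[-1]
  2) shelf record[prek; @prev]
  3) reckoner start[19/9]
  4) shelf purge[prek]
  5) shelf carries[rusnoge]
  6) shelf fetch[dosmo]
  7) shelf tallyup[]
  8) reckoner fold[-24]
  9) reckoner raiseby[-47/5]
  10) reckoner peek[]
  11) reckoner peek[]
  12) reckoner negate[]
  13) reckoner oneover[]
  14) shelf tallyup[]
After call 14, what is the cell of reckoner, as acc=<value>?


Answer: acc=15/901

Derivation:
// reckoner raiseby(x: -1) == -1
// shelf record(k: prek, v: @prev) == nil
// reckoner start(x: 19/9) == 19/9
// shelf purge(k: prek) == -1
// shelf carries(k: rusnoge) == no
// shelf fetch(k: dosmo) == -145
// shelf tallyup() == 2
// reckoner fold(x: -24) == -152/3
// reckoner raiseby(x: -47/5) == -901/15
// reckoner peek() == -901/15
// reckoner peek() == -901/15
// reckoner negate() == 901/15
// reckoner oneover() == 15/901
// shelf tallyup() == 2


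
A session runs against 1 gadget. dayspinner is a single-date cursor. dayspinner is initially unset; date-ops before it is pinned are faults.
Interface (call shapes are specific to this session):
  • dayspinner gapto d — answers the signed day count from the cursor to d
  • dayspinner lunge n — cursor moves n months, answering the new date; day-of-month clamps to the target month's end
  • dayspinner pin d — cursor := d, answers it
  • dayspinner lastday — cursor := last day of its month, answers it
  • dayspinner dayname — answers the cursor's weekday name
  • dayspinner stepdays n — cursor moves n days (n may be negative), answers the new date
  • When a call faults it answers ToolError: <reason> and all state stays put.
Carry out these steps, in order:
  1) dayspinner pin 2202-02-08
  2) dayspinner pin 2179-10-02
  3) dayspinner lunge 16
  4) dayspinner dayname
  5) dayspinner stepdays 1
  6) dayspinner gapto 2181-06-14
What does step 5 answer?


Answer: 2181-02-03

Derivation:
I run dayspinner pin using d: 2202-02-08, and see 2202-02-08.
I run dayspinner pin using d: 2179-10-02, and see 2179-10-02.
I try dayspinner lunge using n: 16, yielding 2181-02-02.
Then dayspinner dayname: Friday.
Calling dayspinner stepdays using n: 1, and observe 2181-02-03.
Calling dayspinner gapto using d: 2181-06-14, and get 131.


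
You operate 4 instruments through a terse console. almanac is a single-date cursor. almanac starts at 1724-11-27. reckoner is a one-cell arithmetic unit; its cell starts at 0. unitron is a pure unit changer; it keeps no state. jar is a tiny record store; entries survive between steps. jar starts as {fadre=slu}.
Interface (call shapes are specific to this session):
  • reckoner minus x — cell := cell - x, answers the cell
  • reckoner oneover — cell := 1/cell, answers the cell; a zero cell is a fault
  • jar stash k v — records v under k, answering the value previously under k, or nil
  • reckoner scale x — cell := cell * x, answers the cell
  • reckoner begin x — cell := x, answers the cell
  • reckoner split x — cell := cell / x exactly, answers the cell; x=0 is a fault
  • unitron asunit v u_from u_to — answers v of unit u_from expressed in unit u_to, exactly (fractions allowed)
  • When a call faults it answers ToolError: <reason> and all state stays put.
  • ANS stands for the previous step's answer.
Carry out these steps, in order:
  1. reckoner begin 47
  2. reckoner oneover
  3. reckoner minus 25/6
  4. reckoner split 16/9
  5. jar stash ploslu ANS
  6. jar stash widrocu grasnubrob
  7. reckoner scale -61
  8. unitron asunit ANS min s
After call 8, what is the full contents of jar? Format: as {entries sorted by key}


% reckoner begin(x=47) : 47
% reckoner oneover() : 1/47
% reckoner minus(x=25/6) : -1169/282
% reckoner split(x=16/9) : -3507/1504
% jar stash(k=ploslu, v=ANS) : nil
% jar stash(k=widrocu, v=grasnubrob) : nil
% reckoner scale(x=-61) : 213927/1504
% unitron asunit(v=ANS, u_from=min, u_to=s) : 3208905/376

Answer: {fadre=slu, ploslu=-3507/1504, widrocu=grasnubrob}


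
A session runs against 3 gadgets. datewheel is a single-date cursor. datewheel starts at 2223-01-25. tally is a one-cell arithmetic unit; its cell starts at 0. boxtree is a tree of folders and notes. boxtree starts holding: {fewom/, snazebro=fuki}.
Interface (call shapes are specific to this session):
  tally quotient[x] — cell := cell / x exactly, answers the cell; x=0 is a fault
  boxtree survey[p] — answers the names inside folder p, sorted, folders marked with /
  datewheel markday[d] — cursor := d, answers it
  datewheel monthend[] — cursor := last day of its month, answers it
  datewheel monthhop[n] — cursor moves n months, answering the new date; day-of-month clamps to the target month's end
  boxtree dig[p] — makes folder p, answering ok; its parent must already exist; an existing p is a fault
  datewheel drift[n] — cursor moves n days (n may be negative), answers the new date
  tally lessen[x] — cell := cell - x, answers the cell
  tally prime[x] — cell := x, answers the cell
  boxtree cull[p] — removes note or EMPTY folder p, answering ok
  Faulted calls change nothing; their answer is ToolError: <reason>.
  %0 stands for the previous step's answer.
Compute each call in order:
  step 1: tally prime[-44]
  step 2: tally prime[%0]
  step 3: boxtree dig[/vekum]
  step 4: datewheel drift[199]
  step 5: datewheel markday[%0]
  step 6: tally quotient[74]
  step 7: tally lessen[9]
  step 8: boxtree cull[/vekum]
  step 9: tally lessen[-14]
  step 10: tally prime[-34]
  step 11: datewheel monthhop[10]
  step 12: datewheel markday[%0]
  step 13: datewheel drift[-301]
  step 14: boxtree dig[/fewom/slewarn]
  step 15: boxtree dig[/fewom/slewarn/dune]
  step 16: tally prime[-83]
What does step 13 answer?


>> tally prime(x='-44')
<< -44
>> tally prime(x='%0')
<< -44
>> boxtree dig(p='/vekum')
<< ok
>> datewheel drift(n='199')
<< 2223-08-12
>> datewheel markday(d='%0')
<< 2223-08-12
>> tally quotient(x='74')
<< -22/37
>> tally lessen(x='9')
<< -355/37
>> boxtree cull(p='/vekum')
<< ok
>> tally lessen(x='-14')
<< 163/37
>> tally prime(x='-34')
<< -34
>> datewheel monthhop(n='10')
<< 2224-06-12
>> datewheel markday(d='%0')
<< 2224-06-12
>> datewheel drift(n='-301')
<< 2223-08-16
>> boxtree dig(p='/fewom/slewarn')
<< ok
>> boxtree dig(p='/fewom/slewarn/dune')
<< ok
>> tally prime(x='-83')
<< -83

Answer: 2223-08-16
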